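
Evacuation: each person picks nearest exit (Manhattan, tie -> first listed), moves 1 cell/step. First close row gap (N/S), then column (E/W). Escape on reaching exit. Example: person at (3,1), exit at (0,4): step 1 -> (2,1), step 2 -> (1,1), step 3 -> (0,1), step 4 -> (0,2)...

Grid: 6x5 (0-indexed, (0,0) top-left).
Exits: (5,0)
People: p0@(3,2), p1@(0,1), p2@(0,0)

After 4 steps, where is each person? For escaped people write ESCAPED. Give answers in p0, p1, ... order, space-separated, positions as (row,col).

Step 1: p0:(3,2)->(4,2) | p1:(0,1)->(1,1) | p2:(0,0)->(1,0)
Step 2: p0:(4,2)->(5,2) | p1:(1,1)->(2,1) | p2:(1,0)->(2,0)
Step 3: p0:(5,2)->(5,1) | p1:(2,1)->(3,1) | p2:(2,0)->(3,0)
Step 4: p0:(5,1)->(5,0)->EXIT | p1:(3,1)->(4,1) | p2:(3,0)->(4,0)

ESCAPED (4,1) (4,0)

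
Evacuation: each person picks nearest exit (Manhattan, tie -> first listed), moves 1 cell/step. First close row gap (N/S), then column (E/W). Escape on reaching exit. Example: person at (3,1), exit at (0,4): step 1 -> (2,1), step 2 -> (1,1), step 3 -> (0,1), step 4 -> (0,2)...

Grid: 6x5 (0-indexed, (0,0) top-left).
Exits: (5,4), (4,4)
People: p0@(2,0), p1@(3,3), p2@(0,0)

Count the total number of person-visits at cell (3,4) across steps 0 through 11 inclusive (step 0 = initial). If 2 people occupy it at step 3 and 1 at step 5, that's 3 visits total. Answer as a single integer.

Step 0: p0@(2,0) p1@(3,3) p2@(0,0) -> at (3,4): 0 [-], cum=0
Step 1: p0@(3,0) p1@(4,3) p2@(1,0) -> at (3,4): 0 [-], cum=0
Step 2: p0@(4,0) p1@ESC p2@(2,0) -> at (3,4): 0 [-], cum=0
Step 3: p0@(4,1) p1@ESC p2@(3,0) -> at (3,4): 0 [-], cum=0
Step 4: p0@(4,2) p1@ESC p2@(4,0) -> at (3,4): 0 [-], cum=0
Step 5: p0@(4,3) p1@ESC p2@(4,1) -> at (3,4): 0 [-], cum=0
Step 6: p0@ESC p1@ESC p2@(4,2) -> at (3,4): 0 [-], cum=0
Step 7: p0@ESC p1@ESC p2@(4,3) -> at (3,4): 0 [-], cum=0
Step 8: p0@ESC p1@ESC p2@ESC -> at (3,4): 0 [-], cum=0
Total visits = 0

Answer: 0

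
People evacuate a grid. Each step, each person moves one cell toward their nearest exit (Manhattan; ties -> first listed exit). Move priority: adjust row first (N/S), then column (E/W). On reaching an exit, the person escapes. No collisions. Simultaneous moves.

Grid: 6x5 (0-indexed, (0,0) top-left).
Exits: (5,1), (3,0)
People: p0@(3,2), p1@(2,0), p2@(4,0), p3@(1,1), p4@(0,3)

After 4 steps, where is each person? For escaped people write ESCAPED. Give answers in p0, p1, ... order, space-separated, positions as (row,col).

Step 1: p0:(3,2)->(3,1) | p1:(2,0)->(3,0)->EXIT | p2:(4,0)->(3,0)->EXIT | p3:(1,1)->(2,1) | p4:(0,3)->(1,3)
Step 2: p0:(3,1)->(3,0)->EXIT | p1:escaped | p2:escaped | p3:(2,1)->(3,1) | p4:(1,3)->(2,3)
Step 3: p0:escaped | p1:escaped | p2:escaped | p3:(3,1)->(3,0)->EXIT | p4:(2,3)->(3,3)
Step 4: p0:escaped | p1:escaped | p2:escaped | p3:escaped | p4:(3,3)->(3,2)

ESCAPED ESCAPED ESCAPED ESCAPED (3,2)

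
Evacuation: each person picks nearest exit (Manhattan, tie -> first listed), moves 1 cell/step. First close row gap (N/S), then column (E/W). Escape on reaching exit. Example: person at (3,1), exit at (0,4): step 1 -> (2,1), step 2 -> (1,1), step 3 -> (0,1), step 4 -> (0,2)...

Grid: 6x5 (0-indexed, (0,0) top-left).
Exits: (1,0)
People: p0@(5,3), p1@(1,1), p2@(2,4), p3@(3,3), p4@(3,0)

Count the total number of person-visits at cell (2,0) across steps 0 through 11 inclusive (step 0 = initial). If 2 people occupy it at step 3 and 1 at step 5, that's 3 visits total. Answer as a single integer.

Answer: 1

Derivation:
Step 0: p0@(5,3) p1@(1,1) p2@(2,4) p3@(3,3) p4@(3,0) -> at (2,0): 0 [-], cum=0
Step 1: p0@(4,3) p1@ESC p2@(1,4) p3@(2,3) p4@(2,0) -> at (2,0): 1 [p4], cum=1
Step 2: p0@(3,3) p1@ESC p2@(1,3) p3@(1,3) p4@ESC -> at (2,0): 0 [-], cum=1
Step 3: p0@(2,3) p1@ESC p2@(1,2) p3@(1,2) p4@ESC -> at (2,0): 0 [-], cum=1
Step 4: p0@(1,3) p1@ESC p2@(1,1) p3@(1,1) p4@ESC -> at (2,0): 0 [-], cum=1
Step 5: p0@(1,2) p1@ESC p2@ESC p3@ESC p4@ESC -> at (2,0): 0 [-], cum=1
Step 6: p0@(1,1) p1@ESC p2@ESC p3@ESC p4@ESC -> at (2,0): 0 [-], cum=1
Step 7: p0@ESC p1@ESC p2@ESC p3@ESC p4@ESC -> at (2,0): 0 [-], cum=1
Total visits = 1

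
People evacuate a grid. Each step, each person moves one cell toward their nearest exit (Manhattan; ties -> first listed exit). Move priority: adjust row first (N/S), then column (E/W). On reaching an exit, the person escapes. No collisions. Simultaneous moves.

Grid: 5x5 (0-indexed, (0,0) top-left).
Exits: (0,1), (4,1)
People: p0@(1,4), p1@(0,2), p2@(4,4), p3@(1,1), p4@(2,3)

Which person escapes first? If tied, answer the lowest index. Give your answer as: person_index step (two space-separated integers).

Answer: 1 1

Derivation:
Step 1: p0:(1,4)->(0,4) | p1:(0,2)->(0,1)->EXIT | p2:(4,4)->(4,3) | p3:(1,1)->(0,1)->EXIT | p4:(2,3)->(1,3)
Step 2: p0:(0,4)->(0,3) | p1:escaped | p2:(4,3)->(4,2) | p3:escaped | p4:(1,3)->(0,3)
Step 3: p0:(0,3)->(0,2) | p1:escaped | p2:(4,2)->(4,1)->EXIT | p3:escaped | p4:(0,3)->(0,2)
Step 4: p0:(0,2)->(0,1)->EXIT | p1:escaped | p2:escaped | p3:escaped | p4:(0,2)->(0,1)->EXIT
Exit steps: [4, 1, 3, 1, 4]
First to escape: p1 at step 1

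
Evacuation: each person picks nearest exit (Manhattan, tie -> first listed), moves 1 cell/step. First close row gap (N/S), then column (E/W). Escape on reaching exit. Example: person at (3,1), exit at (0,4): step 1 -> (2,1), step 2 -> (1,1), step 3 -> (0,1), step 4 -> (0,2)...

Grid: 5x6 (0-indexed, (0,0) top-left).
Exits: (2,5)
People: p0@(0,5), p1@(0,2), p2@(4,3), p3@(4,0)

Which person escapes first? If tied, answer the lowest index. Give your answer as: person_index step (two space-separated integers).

Step 1: p0:(0,5)->(1,5) | p1:(0,2)->(1,2) | p2:(4,3)->(3,3) | p3:(4,0)->(3,0)
Step 2: p0:(1,5)->(2,5)->EXIT | p1:(1,2)->(2,2) | p2:(3,3)->(2,3) | p3:(3,0)->(2,0)
Step 3: p0:escaped | p1:(2,2)->(2,3) | p2:(2,3)->(2,4) | p3:(2,0)->(2,1)
Step 4: p0:escaped | p1:(2,3)->(2,4) | p2:(2,4)->(2,5)->EXIT | p3:(2,1)->(2,2)
Step 5: p0:escaped | p1:(2,4)->(2,5)->EXIT | p2:escaped | p3:(2,2)->(2,3)
Step 6: p0:escaped | p1:escaped | p2:escaped | p3:(2,3)->(2,4)
Step 7: p0:escaped | p1:escaped | p2:escaped | p3:(2,4)->(2,5)->EXIT
Exit steps: [2, 5, 4, 7]
First to escape: p0 at step 2

Answer: 0 2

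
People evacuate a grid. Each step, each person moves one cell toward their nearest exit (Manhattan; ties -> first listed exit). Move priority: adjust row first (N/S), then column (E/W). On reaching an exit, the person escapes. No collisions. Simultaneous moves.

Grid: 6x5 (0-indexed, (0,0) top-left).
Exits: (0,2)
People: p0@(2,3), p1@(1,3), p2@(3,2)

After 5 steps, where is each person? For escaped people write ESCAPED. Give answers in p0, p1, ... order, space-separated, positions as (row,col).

Step 1: p0:(2,3)->(1,3) | p1:(1,3)->(0,3) | p2:(3,2)->(2,2)
Step 2: p0:(1,3)->(0,3) | p1:(0,3)->(0,2)->EXIT | p2:(2,2)->(1,2)
Step 3: p0:(0,3)->(0,2)->EXIT | p1:escaped | p2:(1,2)->(0,2)->EXIT

ESCAPED ESCAPED ESCAPED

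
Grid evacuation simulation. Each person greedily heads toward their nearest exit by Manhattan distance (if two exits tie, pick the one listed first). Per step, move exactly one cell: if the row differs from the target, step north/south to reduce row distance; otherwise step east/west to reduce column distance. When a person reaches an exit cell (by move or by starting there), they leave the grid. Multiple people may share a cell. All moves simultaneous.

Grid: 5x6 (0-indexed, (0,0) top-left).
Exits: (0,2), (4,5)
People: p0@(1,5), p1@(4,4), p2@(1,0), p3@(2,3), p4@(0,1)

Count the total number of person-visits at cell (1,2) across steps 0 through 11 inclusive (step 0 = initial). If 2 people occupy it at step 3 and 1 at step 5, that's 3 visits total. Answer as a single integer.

Step 0: p0@(1,5) p1@(4,4) p2@(1,0) p3@(2,3) p4@(0,1) -> at (1,2): 0 [-], cum=0
Step 1: p0@(2,5) p1@ESC p2@(0,0) p3@(1,3) p4@ESC -> at (1,2): 0 [-], cum=0
Step 2: p0@(3,5) p1@ESC p2@(0,1) p3@(0,3) p4@ESC -> at (1,2): 0 [-], cum=0
Step 3: p0@ESC p1@ESC p2@ESC p3@ESC p4@ESC -> at (1,2): 0 [-], cum=0
Total visits = 0

Answer: 0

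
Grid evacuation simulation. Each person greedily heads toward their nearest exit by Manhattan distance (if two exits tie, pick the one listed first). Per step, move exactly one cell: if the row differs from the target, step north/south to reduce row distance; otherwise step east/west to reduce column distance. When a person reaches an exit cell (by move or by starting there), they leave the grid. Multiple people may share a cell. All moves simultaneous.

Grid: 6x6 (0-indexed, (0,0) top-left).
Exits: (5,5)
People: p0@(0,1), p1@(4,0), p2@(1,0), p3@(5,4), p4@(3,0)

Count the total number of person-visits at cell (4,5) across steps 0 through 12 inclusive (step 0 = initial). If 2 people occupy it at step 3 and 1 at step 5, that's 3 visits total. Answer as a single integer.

Answer: 0

Derivation:
Step 0: p0@(0,1) p1@(4,0) p2@(1,0) p3@(5,4) p4@(3,0) -> at (4,5): 0 [-], cum=0
Step 1: p0@(1,1) p1@(5,0) p2@(2,0) p3@ESC p4@(4,0) -> at (4,5): 0 [-], cum=0
Step 2: p0@(2,1) p1@(5,1) p2@(3,0) p3@ESC p4@(5,0) -> at (4,5): 0 [-], cum=0
Step 3: p0@(3,1) p1@(5,2) p2@(4,0) p3@ESC p4@(5,1) -> at (4,5): 0 [-], cum=0
Step 4: p0@(4,1) p1@(5,3) p2@(5,0) p3@ESC p4@(5,2) -> at (4,5): 0 [-], cum=0
Step 5: p0@(5,1) p1@(5,4) p2@(5,1) p3@ESC p4@(5,3) -> at (4,5): 0 [-], cum=0
Step 6: p0@(5,2) p1@ESC p2@(5,2) p3@ESC p4@(5,4) -> at (4,5): 0 [-], cum=0
Step 7: p0@(5,3) p1@ESC p2@(5,3) p3@ESC p4@ESC -> at (4,5): 0 [-], cum=0
Step 8: p0@(5,4) p1@ESC p2@(5,4) p3@ESC p4@ESC -> at (4,5): 0 [-], cum=0
Step 9: p0@ESC p1@ESC p2@ESC p3@ESC p4@ESC -> at (4,5): 0 [-], cum=0
Total visits = 0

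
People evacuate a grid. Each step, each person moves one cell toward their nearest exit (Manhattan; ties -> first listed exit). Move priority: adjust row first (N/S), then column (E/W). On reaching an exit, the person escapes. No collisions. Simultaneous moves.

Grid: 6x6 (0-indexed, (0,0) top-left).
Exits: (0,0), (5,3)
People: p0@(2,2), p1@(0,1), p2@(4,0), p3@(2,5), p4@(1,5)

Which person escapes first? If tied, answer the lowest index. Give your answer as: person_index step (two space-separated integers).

Answer: 1 1

Derivation:
Step 1: p0:(2,2)->(1,2) | p1:(0,1)->(0,0)->EXIT | p2:(4,0)->(3,0) | p3:(2,5)->(3,5) | p4:(1,5)->(0,5)
Step 2: p0:(1,2)->(0,2) | p1:escaped | p2:(3,0)->(2,0) | p3:(3,5)->(4,5) | p4:(0,5)->(0,4)
Step 3: p0:(0,2)->(0,1) | p1:escaped | p2:(2,0)->(1,0) | p3:(4,5)->(5,5) | p4:(0,4)->(0,3)
Step 4: p0:(0,1)->(0,0)->EXIT | p1:escaped | p2:(1,0)->(0,0)->EXIT | p3:(5,5)->(5,4) | p4:(0,3)->(0,2)
Step 5: p0:escaped | p1:escaped | p2:escaped | p3:(5,4)->(5,3)->EXIT | p4:(0,2)->(0,1)
Step 6: p0:escaped | p1:escaped | p2:escaped | p3:escaped | p4:(0,1)->(0,0)->EXIT
Exit steps: [4, 1, 4, 5, 6]
First to escape: p1 at step 1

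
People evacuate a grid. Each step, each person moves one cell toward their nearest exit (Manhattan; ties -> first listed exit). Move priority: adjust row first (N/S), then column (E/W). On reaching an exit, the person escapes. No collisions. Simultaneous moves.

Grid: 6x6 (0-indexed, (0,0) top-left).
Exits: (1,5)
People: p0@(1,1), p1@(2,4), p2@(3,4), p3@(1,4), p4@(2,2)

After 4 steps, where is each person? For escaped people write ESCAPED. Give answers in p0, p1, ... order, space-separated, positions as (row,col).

Step 1: p0:(1,1)->(1,2) | p1:(2,4)->(1,4) | p2:(3,4)->(2,4) | p3:(1,4)->(1,5)->EXIT | p4:(2,2)->(1,2)
Step 2: p0:(1,2)->(1,3) | p1:(1,4)->(1,5)->EXIT | p2:(2,4)->(1,4) | p3:escaped | p4:(1,2)->(1,3)
Step 3: p0:(1,3)->(1,4) | p1:escaped | p2:(1,4)->(1,5)->EXIT | p3:escaped | p4:(1,3)->(1,4)
Step 4: p0:(1,4)->(1,5)->EXIT | p1:escaped | p2:escaped | p3:escaped | p4:(1,4)->(1,5)->EXIT

ESCAPED ESCAPED ESCAPED ESCAPED ESCAPED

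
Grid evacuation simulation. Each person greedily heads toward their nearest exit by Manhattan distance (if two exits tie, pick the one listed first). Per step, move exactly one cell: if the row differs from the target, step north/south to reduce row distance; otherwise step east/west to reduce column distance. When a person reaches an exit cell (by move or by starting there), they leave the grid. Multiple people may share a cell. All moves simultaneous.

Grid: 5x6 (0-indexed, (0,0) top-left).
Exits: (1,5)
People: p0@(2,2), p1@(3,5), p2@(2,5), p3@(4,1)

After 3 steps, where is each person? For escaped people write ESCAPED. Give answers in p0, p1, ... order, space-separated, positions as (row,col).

Step 1: p0:(2,2)->(1,2) | p1:(3,5)->(2,5) | p2:(2,5)->(1,5)->EXIT | p3:(4,1)->(3,1)
Step 2: p0:(1,2)->(1,3) | p1:(2,5)->(1,5)->EXIT | p2:escaped | p3:(3,1)->(2,1)
Step 3: p0:(1,3)->(1,4) | p1:escaped | p2:escaped | p3:(2,1)->(1,1)

(1,4) ESCAPED ESCAPED (1,1)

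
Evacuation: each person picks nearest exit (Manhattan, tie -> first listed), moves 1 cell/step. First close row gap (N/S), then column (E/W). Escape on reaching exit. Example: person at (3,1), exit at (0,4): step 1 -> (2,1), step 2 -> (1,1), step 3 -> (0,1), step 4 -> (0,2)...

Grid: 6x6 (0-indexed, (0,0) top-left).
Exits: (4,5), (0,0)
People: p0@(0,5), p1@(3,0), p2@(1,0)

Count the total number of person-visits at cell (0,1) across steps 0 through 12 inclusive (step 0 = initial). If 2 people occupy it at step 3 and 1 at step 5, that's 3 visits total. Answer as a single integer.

Answer: 0

Derivation:
Step 0: p0@(0,5) p1@(3,0) p2@(1,0) -> at (0,1): 0 [-], cum=0
Step 1: p0@(1,5) p1@(2,0) p2@ESC -> at (0,1): 0 [-], cum=0
Step 2: p0@(2,5) p1@(1,0) p2@ESC -> at (0,1): 0 [-], cum=0
Step 3: p0@(3,5) p1@ESC p2@ESC -> at (0,1): 0 [-], cum=0
Step 4: p0@ESC p1@ESC p2@ESC -> at (0,1): 0 [-], cum=0
Total visits = 0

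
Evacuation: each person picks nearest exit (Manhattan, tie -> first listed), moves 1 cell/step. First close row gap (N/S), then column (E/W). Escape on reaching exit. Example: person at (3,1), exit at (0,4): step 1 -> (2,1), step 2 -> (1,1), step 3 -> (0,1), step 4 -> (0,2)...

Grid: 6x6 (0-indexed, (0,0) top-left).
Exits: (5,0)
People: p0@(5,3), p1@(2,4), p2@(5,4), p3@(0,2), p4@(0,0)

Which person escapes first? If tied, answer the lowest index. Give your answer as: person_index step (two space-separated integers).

Answer: 0 3

Derivation:
Step 1: p0:(5,3)->(5,2) | p1:(2,4)->(3,4) | p2:(5,4)->(5,3) | p3:(0,2)->(1,2) | p4:(0,0)->(1,0)
Step 2: p0:(5,2)->(5,1) | p1:(3,4)->(4,4) | p2:(5,3)->(5,2) | p3:(1,2)->(2,2) | p4:(1,0)->(2,0)
Step 3: p0:(5,1)->(5,0)->EXIT | p1:(4,4)->(5,4) | p2:(5,2)->(5,1) | p3:(2,2)->(3,2) | p4:(2,0)->(3,0)
Step 4: p0:escaped | p1:(5,4)->(5,3) | p2:(5,1)->(5,0)->EXIT | p3:(3,2)->(4,2) | p4:(3,0)->(4,0)
Step 5: p0:escaped | p1:(5,3)->(5,2) | p2:escaped | p3:(4,2)->(5,2) | p4:(4,0)->(5,0)->EXIT
Step 6: p0:escaped | p1:(5,2)->(5,1) | p2:escaped | p3:(5,2)->(5,1) | p4:escaped
Step 7: p0:escaped | p1:(5,1)->(5,0)->EXIT | p2:escaped | p3:(5,1)->(5,0)->EXIT | p4:escaped
Exit steps: [3, 7, 4, 7, 5]
First to escape: p0 at step 3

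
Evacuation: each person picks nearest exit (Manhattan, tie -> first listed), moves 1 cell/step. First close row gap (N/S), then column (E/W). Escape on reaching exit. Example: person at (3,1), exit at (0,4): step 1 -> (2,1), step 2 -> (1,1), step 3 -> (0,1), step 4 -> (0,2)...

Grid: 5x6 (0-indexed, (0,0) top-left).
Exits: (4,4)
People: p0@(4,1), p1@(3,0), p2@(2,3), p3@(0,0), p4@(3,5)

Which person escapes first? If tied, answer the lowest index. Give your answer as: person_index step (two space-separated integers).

Step 1: p0:(4,1)->(4,2) | p1:(3,0)->(4,0) | p2:(2,3)->(3,3) | p3:(0,0)->(1,0) | p4:(3,5)->(4,5)
Step 2: p0:(4,2)->(4,3) | p1:(4,0)->(4,1) | p2:(3,3)->(4,3) | p3:(1,0)->(2,0) | p4:(4,5)->(4,4)->EXIT
Step 3: p0:(4,3)->(4,4)->EXIT | p1:(4,1)->(4,2) | p2:(4,3)->(4,4)->EXIT | p3:(2,0)->(3,0) | p4:escaped
Step 4: p0:escaped | p1:(4,2)->(4,3) | p2:escaped | p3:(3,0)->(4,0) | p4:escaped
Step 5: p0:escaped | p1:(4,3)->(4,4)->EXIT | p2:escaped | p3:(4,0)->(4,1) | p4:escaped
Step 6: p0:escaped | p1:escaped | p2:escaped | p3:(4,1)->(4,2) | p4:escaped
Step 7: p0:escaped | p1:escaped | p2:escaped | p3:(4,2)->(4,3) | p4:escaped
Step 8: p0:escaped | p1:escaped | p2:escaped | p3:(4,3)->(4,4)->EXIT | p4:escaped
Exit steps: [3, 5, 3, 8, 2]
First to escape: p4 at step 2

Answer: 4 2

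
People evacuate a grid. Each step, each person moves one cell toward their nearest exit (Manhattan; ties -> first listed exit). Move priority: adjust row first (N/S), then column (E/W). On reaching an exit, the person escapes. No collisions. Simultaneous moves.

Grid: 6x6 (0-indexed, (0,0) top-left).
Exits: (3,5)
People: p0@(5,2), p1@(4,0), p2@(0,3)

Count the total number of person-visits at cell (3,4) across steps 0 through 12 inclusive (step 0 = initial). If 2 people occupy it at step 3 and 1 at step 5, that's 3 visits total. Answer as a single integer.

Answer: 3

Derivation:
Step 0: p0@(5,2) p1@(4,0) p2@(0,3) -> at (3,4): 0 [-], cum=0
Step 1: p0@(4,2) p1@(3,0) p2@(1,3) -> at (3,4): 0 [-], cum=0
Step 2: p0@(3,2) p1@(3,1) p2@(2,3) -> at (3,4): 0 [-], cum=0
Step 3: p0@(3,3) p1@(3,2) p2@(3,3) -> at (3,4): 0 [-], cum=0
Step 4: p0@(3,4) p1@(3,3) p2@(3,4) -> at (3,4): 2 [p0,p2], cum=2
Step 5: p0@ESC p1@(3,4) p2@ESC -> at (3,4): 1 [p1], cum=3
Step 6: p0@ESC p1@ESC p2@ESC -> at (3,4): 0 [-], cum=3
Total visits = 3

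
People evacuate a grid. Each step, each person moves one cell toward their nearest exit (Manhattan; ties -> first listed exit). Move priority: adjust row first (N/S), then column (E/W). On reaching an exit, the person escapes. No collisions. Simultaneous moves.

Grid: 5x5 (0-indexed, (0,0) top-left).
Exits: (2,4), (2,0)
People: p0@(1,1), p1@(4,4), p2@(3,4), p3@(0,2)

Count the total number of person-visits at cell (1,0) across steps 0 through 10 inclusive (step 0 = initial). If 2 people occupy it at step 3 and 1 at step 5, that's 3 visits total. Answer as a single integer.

Step 0: p0@(1,1) p1@(4,4) p2@(3,4) p3@(0,2) -> at (1,0): 0 [-], cum=0
Step 1: p0@(2,1) p1@(3,4) p2@ESC p3@(1,2) -> at (1,0): 0 [-], cum=0
Step 2: p0@ESC p1@ESC p2@ESC p3@(2,2) -> at (1,0): 0 [-], cum=0
Step 3: p0@ESC p1@ESC p2@ESC p3@(2,3) -> at (1,0): 0 [-], cum=0
Step 4: p0@ESC p1@ESC p2@ESC p3@ESC -> at (1,0): 0 [-], cum=0
Total visits = 0

Answer: 0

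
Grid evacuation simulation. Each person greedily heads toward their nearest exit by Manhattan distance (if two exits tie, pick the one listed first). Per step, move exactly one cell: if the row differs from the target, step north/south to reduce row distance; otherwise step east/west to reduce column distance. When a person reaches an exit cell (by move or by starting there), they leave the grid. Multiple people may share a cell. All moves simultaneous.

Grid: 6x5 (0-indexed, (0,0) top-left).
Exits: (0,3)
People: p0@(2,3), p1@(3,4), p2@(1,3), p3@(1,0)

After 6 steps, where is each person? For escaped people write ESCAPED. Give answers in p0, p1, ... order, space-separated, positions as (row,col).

Step 1: p0:(2,3)->(1,3) | p1:(3,4)->(2,4) | p2:(1,3)->(0,3)->EXIT | p3:(1,0)->(0,0)
Step 2: p0:(1,3)->(0,3)->EXIT | p1:(2,4)->(1,4) | p2:escaped | p3:(0,0)->(0,1)
Step 3: p0:escaped | p1:(1,4)->(0,4) | p2:escaped | p3:(0,1)->(0,2)
Step 4: p0:escaped | p1:(0,4)->(0,3)->EXIT | p2:escaped | p3:(0,2)->(0,3)->EXIT

ESCAPED ESCAPED ESCAPED ESCAPED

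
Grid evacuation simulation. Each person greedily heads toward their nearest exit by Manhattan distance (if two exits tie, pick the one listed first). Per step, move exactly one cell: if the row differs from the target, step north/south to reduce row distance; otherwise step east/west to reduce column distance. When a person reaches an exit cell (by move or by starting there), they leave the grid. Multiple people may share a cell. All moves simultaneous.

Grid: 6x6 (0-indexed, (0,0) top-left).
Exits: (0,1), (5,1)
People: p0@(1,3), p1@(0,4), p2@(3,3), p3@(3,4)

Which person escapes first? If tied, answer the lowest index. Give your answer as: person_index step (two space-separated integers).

Answer: 0 3

Derivation:
Step 1: p0:(1,3)->(0,3) | p1:(0,4)->(0,3) | p2:(3,3)->(4,3) | p3:(3,4)->(4,4)
Step 2: p0:(0,3)->(0,2) | p1:(0,3)->(0,2) | p2:(4,3)->(5,3) | p3:(4,4)->(5,4)
Step 3: p0:(0,2)->(0,1)->EXIT | p1:(0,2)->(0,1)->EXIT | p2:(5,3)->(5,2) | p3:(5,4)->(5,3)
Step 4: p0:escaped | p1:escaped | p2:(5,2)->(5,1)->EXIT | p3:(5,3)->(5,2)
Step 5: p0:escaped | p1:escaped | p2:escaped | p3:(5,2)->(5,1)->EXIT
Exit steps: [3, 3, 4, 5]
First to escape: p0 at step 3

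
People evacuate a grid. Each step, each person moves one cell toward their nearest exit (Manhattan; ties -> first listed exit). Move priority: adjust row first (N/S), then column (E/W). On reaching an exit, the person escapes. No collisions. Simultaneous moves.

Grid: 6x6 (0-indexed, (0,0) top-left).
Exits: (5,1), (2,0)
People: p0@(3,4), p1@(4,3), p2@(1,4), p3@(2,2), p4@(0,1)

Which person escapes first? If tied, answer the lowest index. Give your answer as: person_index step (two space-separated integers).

Answer: 3 2

Derivation:
Step 1: p0:(3,4)->(4,4) | p1:(4,3)->(5,3) | p2:(1,4)->(2,4) | p3:(2,2)->(2,1) | p4:(0,1)->(1,1)
Step 2: p0:(4,4)->(5,4) | p1:(5,3)->(5,2) | p2:(2,4)->(2,3) | p3:(2,1)->(2,0)->EXIT | p4:(1,1)->(2,1)
Step 3: p0:(5,4)->(5,3) | p1:(5,2)->(5,1)->EXIT | p2:(2,3)->(2,2) | p3:escaped | p4:(2,1)->(2,0)->EXIT
Step 4: p0:(5,3)->(5,2) | p1:escaped | p2:(2,2)->(2,1) | p3:escaped | p4:escaped
Step 5: p0:(5,2)->(5,1)->EXIT | p1:escaped | p2:(2,1)->(2,0)->EXIT | p3:escaped | p4:escaped
Exit steps: [5, 3, 5, 2, 3]
First to escape: p3 at step 2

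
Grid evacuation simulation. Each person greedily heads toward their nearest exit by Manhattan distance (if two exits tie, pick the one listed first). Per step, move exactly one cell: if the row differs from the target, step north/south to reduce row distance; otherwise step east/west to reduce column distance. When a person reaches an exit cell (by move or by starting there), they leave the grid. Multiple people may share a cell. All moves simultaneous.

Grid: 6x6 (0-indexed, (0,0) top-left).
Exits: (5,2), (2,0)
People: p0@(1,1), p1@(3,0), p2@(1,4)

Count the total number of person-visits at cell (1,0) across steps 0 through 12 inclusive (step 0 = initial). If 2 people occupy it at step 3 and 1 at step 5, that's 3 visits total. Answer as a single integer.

Answer: 0

Derivation:
Step 0: p0@(1,1) p1@(3,0) p2@(1,4) -> at (1,0): 0 [-], cum=0
Step 1: p0@(2,1) p1@ESC p2@(2,4) -> at (1,0): 0 [-], cum=0
Step 2: p0@ESC p1@ESC p2@(2,3) -> at (1,0): 0 [-], cum=0
Step 3: p0@ESC p1@ESC p2@(2,2) -> at (1,0): 0 [-], cum=0
Step 4: p0@ESC p1@ESC p2@(2,1) -> at (1,0): 0 [-], cum=0
Step 5: p0@ESC p1@ESC p2@ESC -> at (1,0): 0 [-], cum=0
Total visits = 0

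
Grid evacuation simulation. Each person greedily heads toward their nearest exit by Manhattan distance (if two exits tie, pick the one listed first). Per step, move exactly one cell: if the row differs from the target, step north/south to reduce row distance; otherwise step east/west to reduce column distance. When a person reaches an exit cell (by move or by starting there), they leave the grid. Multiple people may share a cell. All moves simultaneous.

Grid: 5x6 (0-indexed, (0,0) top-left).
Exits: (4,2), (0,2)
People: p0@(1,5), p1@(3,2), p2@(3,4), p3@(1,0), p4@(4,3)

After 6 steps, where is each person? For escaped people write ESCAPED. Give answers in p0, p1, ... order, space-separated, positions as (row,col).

Step 1: p0:(1,5)->(0,5) | p1:(3,2)->(4,2)->EXIT | p2:(3,4)->(4,4) | p3:(1,0)->(0,0) | p4:(4,3)->(4,2)->EXIT
Step 2: p0:(0,5)->(0,4) | p1:escaped | p2:(4,4)->(4,3) | p3:(0,0)->(0,1) | p4:escaped
Step 3: p0:(0,4)->(0,3) | p1:escaped | p2:(4,3)->(4,2)->EXIT | p3:(0,1)->(0,2)->EXIT | p4:escaped
Step 4: p0:(0,3)->(0,2)->EXIT | p1:escaped | p2:escaped | p3:escaped | p4:escaped

ESCAPED ESCAPED ESCAPED ESCAPED ESCAPED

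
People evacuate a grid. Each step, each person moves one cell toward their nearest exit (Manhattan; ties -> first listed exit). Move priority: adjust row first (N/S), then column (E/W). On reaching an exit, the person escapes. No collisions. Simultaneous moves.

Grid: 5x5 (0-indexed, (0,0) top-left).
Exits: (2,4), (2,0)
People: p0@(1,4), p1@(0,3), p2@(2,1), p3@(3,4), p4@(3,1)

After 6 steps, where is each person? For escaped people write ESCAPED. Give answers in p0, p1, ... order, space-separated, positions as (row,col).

Step 1: p0:(1,4)->(2,4)->EXIT | p1:(0,3)->(1,3) | p2:(2,1)->(2,0)->EXIT | p3:(3,4)->(2,4)->EXIT | p4:(3,1)->(2,1)
Step 2: p0:escaped | p1:(1,3)->(2,3) | p2:escaped | p3:escaped | p4:(2,1)->(2,0)->EXIT
Step 3: p0:escaped | p1:(2,3)->(2,4)->EXIT | p2:escaped | p3:escaped | p4:escaped

ESCAPED ESCAPED ESCAPED ESCAPED ESCAPED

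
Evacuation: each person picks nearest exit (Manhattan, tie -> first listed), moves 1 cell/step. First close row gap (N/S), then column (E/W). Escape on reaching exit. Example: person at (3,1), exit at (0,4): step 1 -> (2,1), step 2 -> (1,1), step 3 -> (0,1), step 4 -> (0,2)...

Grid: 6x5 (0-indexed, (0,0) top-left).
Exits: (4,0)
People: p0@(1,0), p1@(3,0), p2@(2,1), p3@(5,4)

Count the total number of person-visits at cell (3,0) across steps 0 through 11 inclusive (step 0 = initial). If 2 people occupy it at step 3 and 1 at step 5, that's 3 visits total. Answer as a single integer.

Answer: 2

Derivation:
Step 0: p0@(1,0) p1@(3,0) p2@(2,1) p3@(5,4) -> at (3,0): 1 [p1], cum=1
Step 1: p0@(2,0) p1@ESC p2@(3,1) p3@(4,4) -> at (3,0): 0 [-], cum=1
Step 2: p0@(3,0) p1@ESC p2@(4,1) p3@(4,3) -> at (3,0): 1 [p0], cum=2
Step 3: p0@ESC p1@ESC p2@ESC p3@(4,2) -> at (3,0): 0 [-], cum=2
Step 4: p0@ESC p1@ESC p2@ESC p3@(4,1) -> at (3,0): 0 [-], cum=2
Step 5: p0@ESC p1@ESC p2@ESC p3@ESC -> at (3,0): 0 [-], cum=2
Total visits = 2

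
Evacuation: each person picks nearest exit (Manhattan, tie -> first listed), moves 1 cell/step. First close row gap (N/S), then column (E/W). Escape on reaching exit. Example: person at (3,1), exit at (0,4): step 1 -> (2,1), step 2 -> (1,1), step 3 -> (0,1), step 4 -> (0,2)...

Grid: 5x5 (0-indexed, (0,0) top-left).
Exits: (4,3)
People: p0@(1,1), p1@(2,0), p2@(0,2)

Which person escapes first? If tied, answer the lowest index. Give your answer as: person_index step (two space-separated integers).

Answer: 0 5

Derivation:
Step 1: p0:(1,1)->(2,1) | p1:(2,0)->(3,0) | p2:(0,2)->(1,2)
Step 2: p0:(2,1)->(3,1) | p1:(3,0)->(4,0) | p2:(1,2)->(2,2)
Step 3: p0:(3,1)->(4,1) | p1:(4,0)->(4,1) | p2:(2,2)->(3,2)
Step 4: p0:(4,1)->(4,2) | p1:(4,1)->(4,2) | p2:(3,2)->(4,2)
Step 5: p0:(4,2)->(4,3)->EXIT | p1:(4,2)->(4,3)->EXIT | p2:(4,2)->(4,3)->EXIT
Exit steps: [5, 5, 5]
First to escape: p0 at step 5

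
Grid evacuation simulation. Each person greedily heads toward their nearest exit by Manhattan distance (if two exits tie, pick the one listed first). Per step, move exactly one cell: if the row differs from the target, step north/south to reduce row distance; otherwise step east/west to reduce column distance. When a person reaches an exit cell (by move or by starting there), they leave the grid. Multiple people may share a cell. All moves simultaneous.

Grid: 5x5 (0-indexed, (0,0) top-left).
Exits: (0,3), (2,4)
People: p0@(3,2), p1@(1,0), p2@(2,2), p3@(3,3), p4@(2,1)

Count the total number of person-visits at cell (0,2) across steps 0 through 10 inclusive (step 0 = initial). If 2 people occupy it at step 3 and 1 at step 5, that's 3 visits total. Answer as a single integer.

Answer: 1

Derivation:
Step 0: p0@(3,2) p1@(1,0) p2@(2,2) p3@(3,3) p4@(2,1) -> at (0,2): 0 [-], cum=0
Step 1: p0@(2,2) p1@(0,0) p2@(2,3) p3@(2,3) p4@(2,2) -> at (0,2): 0 [-], cum=0
Step 2: p0@(2,3) p1@(0,1) p2@ESC p3@ESC p4@(2,3) -> at (0,2): 0 [-], cum=0
Step 3: p0@ESC p1@(0,2) p2@ESC p3@ESC p4@ESC -> at (0,2): 1 [p1], cum=1
Step 4: p0@ESC p1@ESC p2@ESC p3@ESC p4@ESC -> at (0,2): 0 [-], cum=1
Total visits = 1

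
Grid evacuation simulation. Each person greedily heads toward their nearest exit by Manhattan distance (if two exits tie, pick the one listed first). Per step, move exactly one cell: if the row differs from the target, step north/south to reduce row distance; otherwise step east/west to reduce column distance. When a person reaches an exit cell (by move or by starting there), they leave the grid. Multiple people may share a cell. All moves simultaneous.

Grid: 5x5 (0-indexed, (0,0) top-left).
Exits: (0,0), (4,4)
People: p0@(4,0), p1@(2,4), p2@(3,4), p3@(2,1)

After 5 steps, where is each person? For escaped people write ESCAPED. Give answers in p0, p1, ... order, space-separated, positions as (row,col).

Step 1: p0:(4,0)->(3,0) | p1:(2,4)->(3,4) | p2:(3,4)->(4,4)->EXIT | p3:(2,1)->(1,1)
Step 2: p0:(3,0)->(2,0) | p1:(3,4)->(4,4)->EXIT | p2:escaped | p3:(1,1)->(0,1)
Step 3: p0:(2,0)->(1,0) | p1:escaped | p2:escaped | p3:(0,1)->(0,0)->EXIT
Step 4: p0:(1,0)->(0,0)->EXIT | p1:escaped | p2:escaped | p3:escaped

ESCAPED ESCAPED ESCAPED ESCAPED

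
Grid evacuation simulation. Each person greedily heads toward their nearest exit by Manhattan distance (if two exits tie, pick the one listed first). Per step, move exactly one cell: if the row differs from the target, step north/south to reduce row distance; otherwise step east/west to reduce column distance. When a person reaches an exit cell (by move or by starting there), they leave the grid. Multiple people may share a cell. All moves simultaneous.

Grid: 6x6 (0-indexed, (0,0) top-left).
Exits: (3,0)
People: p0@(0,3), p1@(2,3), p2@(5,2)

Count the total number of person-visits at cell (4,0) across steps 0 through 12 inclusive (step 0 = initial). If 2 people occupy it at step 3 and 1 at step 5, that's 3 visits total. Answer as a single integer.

Answer: 0

Derivation:
Step 0: p0@(0,3) p1@(2,3) p2@(5,2) -> at (4,0): 0 [-], cum=0
Step 1: p0@(1,3) p1@(3,3) p2@(4,2) -> at (4,0): 0 [-], cum=0
Step 2: p0@(2,3) p1@(3,2) p2@(3,2) -> at (4,0): 0 [-], cum=0
Step 3: p0@(3,3) p1@(3,1) p2@(3,1) -> at (4,0): 0 [-], cum=0
Step 4: p0@(3,2) p1@ESC p2@ESC -> at (4,0): 0 [-], cum=0
Step 5: p0@(3,1) p1@ESC p2@ESC -> at (4,0): 0 [-], cum=0
Step 6: p0@ESC p1@ESC p2@ESC -> at (4,0): 0 [-], cum=0
Total visits = 0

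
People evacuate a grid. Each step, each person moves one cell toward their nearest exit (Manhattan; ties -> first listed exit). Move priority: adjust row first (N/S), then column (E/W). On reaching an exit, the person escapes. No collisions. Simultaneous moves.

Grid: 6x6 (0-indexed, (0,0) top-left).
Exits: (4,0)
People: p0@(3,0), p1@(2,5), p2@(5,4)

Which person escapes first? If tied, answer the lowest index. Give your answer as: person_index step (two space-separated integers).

Step 1: p0:(3,0)->(4,0)->EXIT | p1:(2,5)->(3,5) | p2:(5,4)->(4,4)
Step 2: p0:escaped | p1:(3,5)->(4,5) | p2:(4,4)->(4,3)
Step 3: p0:escaped | p1:(4,5)->(4,4) | p2:(4,3)->(4,2)
Step 4: p0:escaped | p1:(4,4)->(4,3) | p2:(4,2)->(4,1)
Step 5: p0:escaped | p1:(4,3)->(4,2) | p2:(4,1)->(4,0)->EXIT
Step 6: p0:escaped | p1:(4,2)->(4,1) | p2:escaped
Step 7: p0:escaped | p1:(4,1)->(4,0)->EXIT | p2:escaped
Exit steps: [1, 7, 5]
First to escape: p0 at step 1

Answer: 0 1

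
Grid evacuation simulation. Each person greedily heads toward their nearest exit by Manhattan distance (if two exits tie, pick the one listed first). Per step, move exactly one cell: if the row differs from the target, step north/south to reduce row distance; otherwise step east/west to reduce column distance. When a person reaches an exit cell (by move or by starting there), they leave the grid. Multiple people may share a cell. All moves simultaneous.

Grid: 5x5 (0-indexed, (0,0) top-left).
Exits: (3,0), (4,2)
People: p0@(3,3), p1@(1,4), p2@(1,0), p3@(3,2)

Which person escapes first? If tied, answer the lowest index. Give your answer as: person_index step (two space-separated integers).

Answer: 3 1

Derivation:
Step 1: p0:(3,3)->(4,3) | p1:(1,4)->(2,4) | p2:(1,0)->(2,0) | p3:(3,2)->(4,2)->EXIT
Step 2: p0:(4,3)->(4,2)->EXIT | p1:(2,4)->(3,4) | p2:(2,0)->(3,0)->EXIT | p3:escaped
Step 3: p0:escaped | p1:(3,4)->(4,4) | p2:escaped | p3:escaped
Step 4: p0:escaped | p1:(4,4)->(4,3) | p2:escaped | p3:escaped
Step 5: p0:escaped | p1:(4,3)->(4,2)->EXIT | p2:escaped | p3:escaped
Exit steps: [2, 5, 2, 1]
First to escape: p3 at step 1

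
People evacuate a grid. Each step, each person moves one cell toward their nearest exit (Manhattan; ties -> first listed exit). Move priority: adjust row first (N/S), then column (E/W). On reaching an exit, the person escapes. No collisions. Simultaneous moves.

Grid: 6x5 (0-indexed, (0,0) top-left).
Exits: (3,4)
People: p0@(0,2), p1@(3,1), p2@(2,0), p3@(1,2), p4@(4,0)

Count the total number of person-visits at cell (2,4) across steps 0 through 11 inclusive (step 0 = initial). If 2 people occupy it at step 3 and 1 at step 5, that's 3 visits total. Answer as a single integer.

Step 0: p0@(0,2) p1@(3,1) p2@(2,0) p3@(1,2) p4@(4,0) -> at (2,4): 0 [-], cum=0
Step 1: p0@(1,2) p1@(3,2) p2@(3,0) p3@(2,2) p4@(3,0) -> at (2,4): 0 [-], cum=0
Step 2: p0@(2,2) p1@(3,3) p2@(3,1) p3@(3,2) p4@(3,1) -> at (2,4): 0 [-], cum=0
Step 3: p0@(3,2) p1@ESC p2@(3,2) p3@(3,3) p4@(3,2) -> at (2,4): 0 [-], cum=0
Step 4: p0@(3,3) p1@ESC p2@(3,3) p3@ESC p4@(3,3) -> at (2,4): 0 [-], cum=0
Step 5: p0@ESC p1@ESC p2@ESC p3@ESC p4@ESC -> at (2,4): 0 [-], cum=0
Total visits = 0

Answer: 0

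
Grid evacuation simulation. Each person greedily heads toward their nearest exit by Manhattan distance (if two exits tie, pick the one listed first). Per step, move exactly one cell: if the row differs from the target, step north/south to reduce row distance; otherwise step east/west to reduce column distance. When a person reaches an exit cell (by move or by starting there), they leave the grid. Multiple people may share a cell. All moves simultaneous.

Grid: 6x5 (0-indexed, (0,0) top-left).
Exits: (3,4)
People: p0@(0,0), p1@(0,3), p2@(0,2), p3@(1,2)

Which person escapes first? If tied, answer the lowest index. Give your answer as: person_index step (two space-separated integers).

Step 1: p0:(0,0)->(1,0) | p1:(0,3)->(1,3) | p2:(0,2)->(1,2) | p3:(1,2)->(2,2)
Step 2: p0:(1,0)->(2,0) | p1:(1,3)->(2,3) | p2:(1,2)->(2,2) | p3:(2,2)->(3,2)
Step 3: p0:(2,0)->(3,0) | p1:(2,3)->(3,3) | p2:(2,2)->(3,2) | p3:(3,2)->(3,3)
Step 4: p0:(3,0)->(3,1) | p1:(3,3)->(3,4)->EXIT | p2:(3,2)->(3,3) | p3:(3,3)->(3,4)->EXIT
Step 5: p0:(3,1)->(3,2) | p1:escaped | p2:(3,3)->(3,4)->EXIT | p3:escaped
Step 6: p0:(3,2)->(3,3) | p1:escaped | p2:escaped | p3:escaped
Step 7: p0:(3,3)->(3,4)->EXIT | p1:escaped | p2:escaped | p3:escaped
Exit steps: [7, 4, 5, 4]
First to escape: p1 at step 4

Answer: 1 4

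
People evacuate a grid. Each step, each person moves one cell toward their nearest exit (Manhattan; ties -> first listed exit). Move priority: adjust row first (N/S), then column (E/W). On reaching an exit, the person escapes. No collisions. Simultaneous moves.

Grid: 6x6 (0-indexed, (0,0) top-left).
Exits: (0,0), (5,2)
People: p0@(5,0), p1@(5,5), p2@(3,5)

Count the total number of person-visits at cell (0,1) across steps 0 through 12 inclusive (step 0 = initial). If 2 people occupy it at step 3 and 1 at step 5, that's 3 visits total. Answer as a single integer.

Step 0: p0@(5,0) p1@(5,5) p2@(3,5) -> at (0,1): 0 [-], cum=0
Step 1: p0@(5,1) p1@(5,4) p2@(4,5) -> at (0,1): 0 [-], cum=0
Step 2: p0@ESC p1@(5,3) p2@(5,5) -> at (0,1): 0 [-], cum=0
Step 3: p0@ESC p1@ESC p2@(5,4) -> at (0,1): 0 [-], cum=0
Step 4: p0@ESC p1@ESC p2@(5,3) -> at (0,1): 0 [-], cum=0
Step 5: p0@ESC p1@ESC p2@ESC -> at (0,1): 0 [-], cum=0
Total visits = 0

Answer: 0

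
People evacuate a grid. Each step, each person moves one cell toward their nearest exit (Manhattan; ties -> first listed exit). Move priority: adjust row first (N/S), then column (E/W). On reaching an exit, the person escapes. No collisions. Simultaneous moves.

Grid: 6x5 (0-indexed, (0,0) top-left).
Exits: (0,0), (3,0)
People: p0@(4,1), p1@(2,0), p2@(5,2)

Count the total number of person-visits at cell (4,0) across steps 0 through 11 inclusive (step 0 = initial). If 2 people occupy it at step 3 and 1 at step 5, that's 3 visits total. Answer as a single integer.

Step 0: p0@(4,1) p1@(2,0) p2@(5,2) -> at (4,0): 0 [-], cum=0
Step 1: p0@(3,1) p1@ESC p2@(4,2) -> at (4,0): 0 [-], cum=0
Step 2: p0@ESC p1@ESC p2@(3,2) -> at (4,0): 0 [-], cum=0
Step 3: p0@ESC p1@ESC p2@(3,1) -> at (4,0): 0 [-], cum=0
Step 4: p0@ESC p1@ESC p2@ESC -> at (4,0): 0 [-], cum=0
Total visits = 0

Answer: 0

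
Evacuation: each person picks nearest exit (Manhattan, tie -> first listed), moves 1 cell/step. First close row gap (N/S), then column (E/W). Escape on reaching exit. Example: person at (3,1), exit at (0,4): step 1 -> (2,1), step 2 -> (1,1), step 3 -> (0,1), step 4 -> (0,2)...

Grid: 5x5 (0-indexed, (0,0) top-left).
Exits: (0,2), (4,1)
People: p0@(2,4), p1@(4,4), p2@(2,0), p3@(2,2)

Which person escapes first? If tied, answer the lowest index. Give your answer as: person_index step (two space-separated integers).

Step 1: p0:(2,4)->(1,4) | p1:(4,4)->(4,3) | p2:(2,0)->(3,0) | p3:(2,2)->(1,2)
Step 2: p0:(1,4)->(0,4) | p1:(4,3)->(4,2) | p2:(3,0)->(4,0) | p3:(1,2)->(0,2)->EXIT
Step 3: p0:(0,4)->(0,3) | p1:(4,2)->(4,1)->EXIT | p2:(4,0)->(4,1)->EXIT | p3:escaped
Step 4: p0:(0,3)->(0,2)->EXIT | p1:escaped | p2:escaped | p3:escaped
Exit steps: [4, 3, 3, 2]
First to escape: p3 at step 2

Answer: 3 2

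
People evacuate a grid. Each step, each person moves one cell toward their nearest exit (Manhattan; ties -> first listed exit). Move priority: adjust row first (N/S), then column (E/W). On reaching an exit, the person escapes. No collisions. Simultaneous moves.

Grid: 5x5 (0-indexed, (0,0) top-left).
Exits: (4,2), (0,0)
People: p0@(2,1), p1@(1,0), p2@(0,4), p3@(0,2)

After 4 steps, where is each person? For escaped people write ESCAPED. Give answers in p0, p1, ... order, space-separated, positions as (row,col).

Step 1: p0:(2,1)->(3,1) | p1:(1,0)->(0,0)->EXIT | p2:(0,4)->(0,3) | p3:(0,2)->(0,1)
Step 2: p0:(3,1)->(4,1) | p1:escaped | p2:(0,3)->(0,2) | p3:(0,1)->(0,0)->EXIT
Step 3: p0:(4,1)->(4,2)->EXIT | p1:escaped | p2:(0,2)->(0,1) | p3:escaped
Step 4: p0:escaped | p1:escaped | p2:(0,1)->(0,0)->EXIT | p3:escaped

ESCAPED ESCAPED ESCAPED ESCAPED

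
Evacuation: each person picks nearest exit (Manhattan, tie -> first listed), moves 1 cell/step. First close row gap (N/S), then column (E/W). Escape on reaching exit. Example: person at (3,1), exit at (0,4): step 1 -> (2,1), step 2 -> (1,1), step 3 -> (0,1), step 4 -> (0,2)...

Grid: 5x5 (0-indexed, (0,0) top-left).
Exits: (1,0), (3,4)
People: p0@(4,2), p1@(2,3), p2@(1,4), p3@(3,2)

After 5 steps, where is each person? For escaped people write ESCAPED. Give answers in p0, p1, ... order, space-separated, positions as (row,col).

Step 1: p0:(4,2)->(3,2) | p1:(2,3)->(3,3) | p2:(1,4)->(2,4) | p3:(3,2)->(3,3)
Step 2: p0:(3,2)->(3,3) | p1:(3,3)->(3,4)->EXIT | p2:(2,4)->(3,4)->EXIT | p3:(3,3)->(3,4)->EXIT
Step 3: p0:(3,3)->(3,4)->EXIT | p1:escaped | p2:escaped | p3:escaped

ESCAPED ESCAPED ESCAPED ESCAPED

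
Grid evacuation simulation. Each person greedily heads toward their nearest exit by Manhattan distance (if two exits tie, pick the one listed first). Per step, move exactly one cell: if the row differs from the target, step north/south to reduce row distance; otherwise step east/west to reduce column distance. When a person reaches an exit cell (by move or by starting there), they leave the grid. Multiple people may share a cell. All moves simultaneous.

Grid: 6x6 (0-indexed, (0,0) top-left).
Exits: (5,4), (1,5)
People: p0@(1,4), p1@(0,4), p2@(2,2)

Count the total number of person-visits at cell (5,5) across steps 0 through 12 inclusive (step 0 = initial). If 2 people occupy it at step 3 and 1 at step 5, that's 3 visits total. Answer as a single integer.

Step 0: p0@(1,4) p1@(0,4) p2@(2,2) -> at (5,5): 0 [-], cum=0
Step 1: p0@ESC p1@(1,4) p2@(1,2) -> at (5,5): 0 [-], cum=0
Step 2: p0@ESC p1@ESC p2@(1,3) -> at (5,5): 0 [-], cum=0
Step 3: p0@ESC p1@ESC p2@(1,4) -> at (5,5): 0 [-], cum=0
Step 4: p0@ESC p1@ESC p2@ESC -> at (5,5): 0 [-], cum=0
Total visits = 0

Answer: 0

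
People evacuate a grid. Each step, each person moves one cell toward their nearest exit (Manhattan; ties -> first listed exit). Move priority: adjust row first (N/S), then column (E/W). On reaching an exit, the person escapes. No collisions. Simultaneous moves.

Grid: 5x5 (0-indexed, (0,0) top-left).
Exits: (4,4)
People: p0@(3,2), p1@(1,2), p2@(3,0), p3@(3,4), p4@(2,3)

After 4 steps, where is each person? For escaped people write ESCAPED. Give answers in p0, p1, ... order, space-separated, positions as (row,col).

Step 1: p0:(3,2)->(4,2) | p1:(1,2)->(2,2) | p2:(3,0)->(4,0) | p3:(3,4)->(4,4)->EXIT | p4:(2,3)->(3,3)
Step 2: p0:(4,2)->(4,3) | p1:(2,2)->(3,2) | p2:(4,0)->(4,1) | p3:escaped | p4:(3,3)->(4,3)
Step 3: p0:(4,3)->(4,4)->EXIT | p1:(3,2)->(4,2) | p2:(4,1)->(4,2) | p3:escaped | p4:(4,3)->(4,4)->EXIT
Step 4: p0:escaped | p1:(4,2)->(4,3) | p2:(4,2)->(4,3) | p3:escaped | p4:escaped

ESCAPED (4,3) (4,3) ESCAPED ESCAPED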